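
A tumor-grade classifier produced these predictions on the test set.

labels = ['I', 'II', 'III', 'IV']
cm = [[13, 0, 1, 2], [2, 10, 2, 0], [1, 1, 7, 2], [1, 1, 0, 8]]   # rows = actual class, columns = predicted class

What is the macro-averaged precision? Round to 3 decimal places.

0.741

Per-class precision (TP/(TP+FP)):
  I: TP=13, FP=2+1+1=4 → 13/17 = 0.7647
  II: TP=10, FP=0+1+1=2 → 10/12 = 0.8333
  III: TP=7, FP=1+2+0=3 → 7/10 = 0.7000
  IV: TP=8, FP=2+0+2=4 → 8/12 = 0.6667
Macro-precision = mean = (0.7647 + 0.8333 + 0.7000 + 0.6667) / 4 = 0.741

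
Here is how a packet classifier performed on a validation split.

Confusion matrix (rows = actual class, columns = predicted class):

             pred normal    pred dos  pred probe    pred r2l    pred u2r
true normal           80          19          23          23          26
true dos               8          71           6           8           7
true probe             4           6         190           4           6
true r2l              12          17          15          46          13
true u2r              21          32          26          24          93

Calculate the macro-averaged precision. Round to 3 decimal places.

Per-class precision (TP/(TP+FP)):
  normal: TP=80, FP=8+4+12+21=45 → 80/125 = 0.6400
  dos: TP=71, FP=19+6+17+32=74 → 71/145 = 0.4897
  probe: TP=190, FP=23+6+15+26=70 → 190/260 = 0.7308
  r2l: TP=46, FP=23+8+4+24=59 → 46/105 = 0.4381
  u2r: TP=93, FP=26+7+6+13=52 → 93/145 = 0.6414
Macro-precision = mean = (0.6400 + 0.4897 + 0.7308 + 0.4381 + 0.6414) / 5 = 0.588

0.588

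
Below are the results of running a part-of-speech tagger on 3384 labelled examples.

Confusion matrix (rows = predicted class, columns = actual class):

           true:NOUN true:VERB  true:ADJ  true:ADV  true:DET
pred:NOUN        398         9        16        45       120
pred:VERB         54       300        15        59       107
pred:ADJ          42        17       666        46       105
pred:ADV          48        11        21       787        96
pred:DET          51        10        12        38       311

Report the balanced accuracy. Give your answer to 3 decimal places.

0.735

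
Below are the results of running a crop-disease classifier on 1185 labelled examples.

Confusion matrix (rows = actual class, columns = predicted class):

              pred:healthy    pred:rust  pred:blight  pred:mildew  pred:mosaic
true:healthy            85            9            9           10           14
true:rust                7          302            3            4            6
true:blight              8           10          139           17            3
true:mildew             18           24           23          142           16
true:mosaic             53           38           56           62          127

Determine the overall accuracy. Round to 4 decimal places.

0.6709

Accuracy = trace / total = (85+302+139+142+127=795) / 1185 = 795/1185 = 0.6709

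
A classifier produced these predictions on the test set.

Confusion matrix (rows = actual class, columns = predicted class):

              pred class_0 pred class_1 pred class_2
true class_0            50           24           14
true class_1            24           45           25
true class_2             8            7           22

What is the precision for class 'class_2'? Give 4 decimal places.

One-vs-rest for 'class_2': TP = diagonal; FP = other classes predicted 'class_2'; FN = 'class_2' predicted as other.
precision = TP/(TP+FP).
class_2: TP=22, FP=14+25=39 → 22/61 = 0.36066

0.3607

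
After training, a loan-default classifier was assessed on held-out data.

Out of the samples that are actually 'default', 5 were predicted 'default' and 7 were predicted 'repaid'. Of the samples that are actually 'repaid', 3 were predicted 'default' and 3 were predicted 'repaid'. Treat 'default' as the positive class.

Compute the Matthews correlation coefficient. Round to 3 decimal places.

MCC = (TP·TN − FP·FN) / √((TP+FP)(TP+FN)(TN+FP)(TN+FN))
Numerator = 5·3 − 3·7 = -6
Denominator = √(8·12·6·10) = √5760 = 75.8947
MCC = -6 / 75.8947 = -0.079

-0.079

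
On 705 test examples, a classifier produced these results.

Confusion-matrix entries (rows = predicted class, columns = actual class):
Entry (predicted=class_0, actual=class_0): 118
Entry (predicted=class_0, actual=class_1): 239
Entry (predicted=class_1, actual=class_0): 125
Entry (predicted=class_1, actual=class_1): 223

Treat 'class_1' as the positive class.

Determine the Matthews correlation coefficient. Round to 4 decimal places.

-0.0302

MCC = (TP·TN − FP·FN) / √((TP+FP)(TP+FN)(TN+FP)(TN+FN))
Numerator = 223·118 − 125·239 = -3561
Denominator = √(348·462·243·357) = √13947478776 = 118099.4444
MCC = -3561 / 118099.4444 = -0.0302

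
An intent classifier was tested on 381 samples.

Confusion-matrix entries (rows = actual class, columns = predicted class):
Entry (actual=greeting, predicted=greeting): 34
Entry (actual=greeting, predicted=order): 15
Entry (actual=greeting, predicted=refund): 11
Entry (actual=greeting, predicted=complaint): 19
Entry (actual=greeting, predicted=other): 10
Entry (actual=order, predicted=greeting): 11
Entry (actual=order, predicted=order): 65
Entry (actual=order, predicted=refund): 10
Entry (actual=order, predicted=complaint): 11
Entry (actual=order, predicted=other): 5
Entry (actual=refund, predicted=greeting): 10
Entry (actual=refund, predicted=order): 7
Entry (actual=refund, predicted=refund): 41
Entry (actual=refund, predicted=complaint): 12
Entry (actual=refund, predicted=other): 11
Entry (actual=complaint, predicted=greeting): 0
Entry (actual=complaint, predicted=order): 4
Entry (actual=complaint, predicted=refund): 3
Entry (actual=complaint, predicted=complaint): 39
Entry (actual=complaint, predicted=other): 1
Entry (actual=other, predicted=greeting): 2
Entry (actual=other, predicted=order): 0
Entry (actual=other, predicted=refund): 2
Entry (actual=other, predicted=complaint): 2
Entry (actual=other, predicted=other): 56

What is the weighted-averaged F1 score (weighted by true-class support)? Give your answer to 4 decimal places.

0.6066

Per-class F1 score (2·TP/(2·TP+FP+FN)):
  greeting: TP=34, FP=11+10+0+2=23, FN=15+11+19+10=55 → 68/146 = 0.46575
  order: TP=65, FP=15+7+4+0=26, FN=11+10+11+5=37 → 130/193 = 0.67358
  refund: TP=41, FP=11+10+3+2=26, FN=10+7+12+11=40 → 82/148 = 0.55405
  complaint: TP=39, FP=19+11+12+2=44, FN=0+4+3+1=8 → 78/130 = 0.60000
  other: TP=56, FP=10+5+11+1=27, FN=2+0+2+2=6 → 112/145 = 0.77241
Weighted-F1 score = Σ (supportᵢ/N)·F1 scoreᵢ with N=381: (89/381)·0.46575 + (102/381)·0.67358 + (81/381)·0.55405 + (47/381)·0.60000 + (62/381)·0.77241 = 0.6066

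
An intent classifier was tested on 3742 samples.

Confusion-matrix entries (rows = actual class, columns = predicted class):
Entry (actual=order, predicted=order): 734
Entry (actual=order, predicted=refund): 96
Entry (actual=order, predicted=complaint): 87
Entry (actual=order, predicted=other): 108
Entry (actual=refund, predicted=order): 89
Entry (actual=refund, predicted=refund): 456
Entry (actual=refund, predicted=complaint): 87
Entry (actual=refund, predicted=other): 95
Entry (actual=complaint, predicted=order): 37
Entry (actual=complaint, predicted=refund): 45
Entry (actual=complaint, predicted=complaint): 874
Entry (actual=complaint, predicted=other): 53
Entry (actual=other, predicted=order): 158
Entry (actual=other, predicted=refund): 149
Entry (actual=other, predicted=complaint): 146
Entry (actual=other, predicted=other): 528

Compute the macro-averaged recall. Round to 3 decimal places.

0.687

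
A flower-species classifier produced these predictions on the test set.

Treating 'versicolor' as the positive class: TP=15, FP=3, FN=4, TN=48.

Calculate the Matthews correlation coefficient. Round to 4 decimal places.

MCC = (TP·TN − FP·FN) / √((TP+FP)(TP+FN)(TN+FP)(TN+FN))
Numerator = 15·48 − 3·4 = 708
Denominator = √(18·19·51·52) = √906984 = 952.3571
MCC = 708 / 952.3571 = 0.7434

0.7434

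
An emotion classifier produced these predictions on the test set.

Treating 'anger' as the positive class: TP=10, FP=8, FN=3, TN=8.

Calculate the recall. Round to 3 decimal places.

Recall = TP/(TP+FN) = 10/(10+3) = 10/13 = 0.769

0.769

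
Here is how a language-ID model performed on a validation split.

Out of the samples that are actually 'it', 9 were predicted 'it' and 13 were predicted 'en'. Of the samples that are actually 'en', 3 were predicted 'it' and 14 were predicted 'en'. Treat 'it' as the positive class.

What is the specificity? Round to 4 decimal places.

0.8235

Specificity = TN/(TN+FP) = 14/(14+3) = 0.8235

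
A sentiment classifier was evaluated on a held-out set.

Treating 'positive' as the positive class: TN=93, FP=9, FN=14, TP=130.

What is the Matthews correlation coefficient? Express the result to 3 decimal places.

MCC = (TP·TN − FP·FN) / √((TP+FP)(TP+FN)(TN+FP)(TN+FN))
Numerator = 130·93 − 9·14 = 11964
Denominator = √(139·144·102·107) = √218454624 = 14780.2106
MCC = 11964 / 14780.2106 = 0.809

0.809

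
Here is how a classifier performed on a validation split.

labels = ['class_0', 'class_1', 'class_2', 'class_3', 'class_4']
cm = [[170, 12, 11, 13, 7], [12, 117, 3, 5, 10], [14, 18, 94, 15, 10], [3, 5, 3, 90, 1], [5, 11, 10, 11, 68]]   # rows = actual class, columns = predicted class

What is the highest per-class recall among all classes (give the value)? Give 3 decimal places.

0.882

Per-class recall (TP/(TP+FN)):
  class_0: TP=170, FN=12+11+13+7=43 → 170/213 = 0.7981
  class_1: TP=117, FN=12+3+5+10=30 → 117/147 = 0.7959
  class_2: TP=94, FN=14+18+15+10=57 → 94/151 = 0.6225
  class_3: TP=90, FN=3+5+3+1=12 → 90/102 = 0.8824
  class_4: TP=68, FN=5+11+10+11=37 → 68/105 = 0.6476
Highest is class 'class_3' with recall = 0.882.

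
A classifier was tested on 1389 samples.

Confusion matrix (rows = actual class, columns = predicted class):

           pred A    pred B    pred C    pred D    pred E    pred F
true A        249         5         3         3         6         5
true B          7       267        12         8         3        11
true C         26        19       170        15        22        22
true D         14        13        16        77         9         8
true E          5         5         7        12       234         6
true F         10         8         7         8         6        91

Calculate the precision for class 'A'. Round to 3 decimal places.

Treat 'A' as positive and all other classes as negative.
precision = TP/(TP+FP).
A: TP=249, FP=7+26+14+5+10=62 → 249/311 = 0.8006

0.801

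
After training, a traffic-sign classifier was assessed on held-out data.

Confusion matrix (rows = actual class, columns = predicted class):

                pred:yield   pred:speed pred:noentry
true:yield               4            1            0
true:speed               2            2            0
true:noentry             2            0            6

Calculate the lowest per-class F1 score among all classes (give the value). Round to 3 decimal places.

Per-class F1 score (2·TP/(2·TP+FP+FN)):
  yield: TP=4, FP=2+2=4, FN=1+0=1 → 8/13 = 0.6154
  speed: TP=2, FP=1+0=1, FN=2+0=2 → 4/7 = 0.5714
  noentry: TP=6, FP=0+0=0, FN=2+0=2 → 12/14 = 0.8571
Lowest is class 'speed' with F1 score = 0.571.

0.571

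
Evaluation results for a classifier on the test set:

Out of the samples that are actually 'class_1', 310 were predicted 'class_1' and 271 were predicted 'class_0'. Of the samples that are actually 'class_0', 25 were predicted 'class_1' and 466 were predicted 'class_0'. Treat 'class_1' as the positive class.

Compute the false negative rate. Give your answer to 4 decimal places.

FNR = FN/(FN+TP) = 271/(271+310) = 0.4664

0.4664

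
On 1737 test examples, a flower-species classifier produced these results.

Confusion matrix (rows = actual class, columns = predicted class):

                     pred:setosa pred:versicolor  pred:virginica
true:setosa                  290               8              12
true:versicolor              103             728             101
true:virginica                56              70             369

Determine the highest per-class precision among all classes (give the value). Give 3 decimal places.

0.903

Per-class precision (TP/(TP+FP)):
  setosa: TP=290, FP=103+56=159 → 290/449 = 0.6459
  versicolor: TP=728, FP=8+70=78 → 728/806 = 0.9032
  virginica: TP=369, FP=12+101=113 → 369/482 = 0.7656
Highest is class 'versicolor' with precision = 0.903.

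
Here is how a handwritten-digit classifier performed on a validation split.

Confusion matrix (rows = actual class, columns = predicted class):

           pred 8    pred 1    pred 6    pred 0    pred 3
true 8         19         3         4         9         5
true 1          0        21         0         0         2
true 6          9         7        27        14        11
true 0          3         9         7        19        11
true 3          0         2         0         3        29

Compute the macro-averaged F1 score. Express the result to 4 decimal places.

0.5451

Per-class F1 score (2·TP/(2·TP+FP+FN)):
  8: TP=19, FP=0+9+3+0=12, FN=3+4+9+5=21 → 38/71 = 0.53521
  1: TP=21, FP=3+7+9+2=21, FN=0+0+0+2=2 → 42/65 = 0.64615
  6: TP=27, FP=4+0+7+0=11, FN=9+7+14+11=41 → 54/106 = 0.50943
  0: TP=19, FP=9+0+14+3=26, FN=3+9+7+11=30 → 38/94 = 0.40426
  3: TP=29, FP=5+2+11+11=29, FN=0+2+0+3=5 → 58/92 = 0.63043
Macro-F1 score = mean = (0.53521 + 0.64615 + 0.50943 + 0.40426 + 0.63043) / 5 = 0.5451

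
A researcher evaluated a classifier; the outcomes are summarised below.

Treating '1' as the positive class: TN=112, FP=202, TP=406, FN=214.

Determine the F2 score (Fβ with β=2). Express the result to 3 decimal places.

Fβ = (1+β²)·TP / ((1+β²)·TP + β²·FN + FP), with β²=4
= 5·406 / (5·406 + 4·214 + 202) = 0.657

0.657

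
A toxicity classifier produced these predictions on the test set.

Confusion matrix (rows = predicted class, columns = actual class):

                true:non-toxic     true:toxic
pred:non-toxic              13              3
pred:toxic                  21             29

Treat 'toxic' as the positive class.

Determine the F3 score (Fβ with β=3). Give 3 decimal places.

0.858

Fβ = (1+β²)·TP / ((1+β²)·TP + β²·FN + FP), with β²=9
= 10·29 / (10·29 + 9·3 + 21) = 0.858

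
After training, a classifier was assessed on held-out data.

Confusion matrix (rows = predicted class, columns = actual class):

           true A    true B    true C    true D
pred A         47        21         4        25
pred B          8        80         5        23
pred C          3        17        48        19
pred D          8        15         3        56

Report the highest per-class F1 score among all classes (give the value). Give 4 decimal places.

Per-class F1 score (2·TP/(2·TP+FP+FN)):
  A: TP=47, FP=21+4+25=50, FN=8+3+8=19 → 94/163 = 0.57669
  B: TP=80, FP=8+5+23=36, FN=21+17+15=53 → 160/249 = 0.64257
  C: TP=48, FP=3+17+19=39, FN=4+5+3=12 → 96/147 = 0.65306
  D: TP=56, FP=8+15+3=26, FN=25+23+19=67 → 112/205 = 0.54634
Highest is class 'C' with F1 score = 0.6531.

0.6531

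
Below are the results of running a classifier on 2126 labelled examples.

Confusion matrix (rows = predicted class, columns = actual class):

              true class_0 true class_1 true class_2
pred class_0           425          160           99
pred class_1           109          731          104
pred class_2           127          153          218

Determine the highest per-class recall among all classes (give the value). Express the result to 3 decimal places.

Per-class recall (TP/(TP+FN)):
  class_0: TP=425, FN=109+127=236 → 425/661 = 0.6430
  class_1: TP=731, FN=160+153=313 → 731/1044 = 0.7002
  class_2: TP=218, FN=99+104=203 → 218/421 = 0.5178
Highest is class 'class_1' with recall = 0.700.

0.700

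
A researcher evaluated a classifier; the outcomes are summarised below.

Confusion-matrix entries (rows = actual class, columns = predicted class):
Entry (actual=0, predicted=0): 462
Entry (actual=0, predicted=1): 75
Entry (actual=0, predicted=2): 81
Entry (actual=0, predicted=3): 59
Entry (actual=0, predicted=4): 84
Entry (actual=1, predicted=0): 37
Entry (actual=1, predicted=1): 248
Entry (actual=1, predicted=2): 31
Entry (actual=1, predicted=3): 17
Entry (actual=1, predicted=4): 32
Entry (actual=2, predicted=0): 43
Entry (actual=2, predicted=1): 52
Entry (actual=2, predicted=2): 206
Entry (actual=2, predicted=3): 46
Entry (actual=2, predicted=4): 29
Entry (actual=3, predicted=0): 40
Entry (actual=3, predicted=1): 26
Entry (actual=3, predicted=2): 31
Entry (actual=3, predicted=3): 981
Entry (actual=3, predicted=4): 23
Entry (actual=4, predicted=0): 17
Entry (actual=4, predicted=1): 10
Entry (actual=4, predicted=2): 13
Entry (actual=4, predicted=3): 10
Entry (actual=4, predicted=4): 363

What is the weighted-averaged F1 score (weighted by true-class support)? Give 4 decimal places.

0.7472

Per-class F1 score (2·TP/(2·TP+FP+FN)):
  0: TP=462, FP=37+43+40+17=137, FN=75+81+59+84=299 → 924/1360 = 0.67941
  1: TP=248, FP=75+52+26+10=163, FN=37+31+17+32=117 → 496/776 = 0.63918
  2: TP=206, FP=81+31+31+13=156, FN=43+52+46+29=170 → 412/738 = 0.55827
  3: TP=981, FP=59+17+46+10=132, FN=40+26+31+23=120 → 1962/2214 = 0.88618
  4: TP=363, FP=84+32+29+23=168, FN=17+10+13+10=50 → 726/944 = 0.76907
Weighted-F1 score = Σ (supportᵢ/N)·F1 scoreᵢ with N=3016: (761/3016)·0.67941 + (365/3016)·0.63918 + (376/3016)·0.55827 + (1101/3016)·0.88618 + (413/3016)·0.76907 = 0.7472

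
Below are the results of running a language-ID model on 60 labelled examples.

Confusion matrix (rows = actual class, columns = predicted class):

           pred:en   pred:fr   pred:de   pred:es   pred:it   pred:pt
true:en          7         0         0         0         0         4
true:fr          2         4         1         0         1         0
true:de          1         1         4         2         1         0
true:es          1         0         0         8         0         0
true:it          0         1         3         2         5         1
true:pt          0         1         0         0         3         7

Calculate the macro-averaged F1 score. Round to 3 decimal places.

Per-class F1 score (2·TP/(2·TP+FP+FN)):
  en: TP=7, FP=2+1+1+0+0=4, FN=0+0+0+0+4=4 → 14/22 = 0.6364
  fr: TP=4, FP=0+1+0+1+1=3, FN=2+1+0+1+0=4 → 8/15 = 0.5333
  de: TP=4, FP=0+1+0+3+0=4, FN=1+1+2+1+0=5 → 8/17 = 0.4706
  es: TP=8, FP=0+0+2+2+0=4, FN=1+0+0+0+0=1 → 16/21 = 0.7619
  it: TP=5, FP=0+1+1+0+3=5, FN=0+1+3+2+1=7 → 10/22 = 0.4545
  pt: TP=7, FP=4+0+0+0+1=5, FN=0+1+0+0+3=4 → 14/23 = 0.6087
Macro-F1 score = mean = (0.6364 + 0.5333 + 0.4706 + 0.7619 + 0.4545 + 0.6087) / 6 = 0.578

0.578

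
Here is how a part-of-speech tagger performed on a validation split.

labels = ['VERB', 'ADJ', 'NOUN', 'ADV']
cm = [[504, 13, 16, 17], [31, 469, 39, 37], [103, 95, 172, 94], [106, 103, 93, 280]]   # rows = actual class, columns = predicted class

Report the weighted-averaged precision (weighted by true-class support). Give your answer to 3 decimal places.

0.645

Per-class precision (TP/(TP+FP)):
  VERB: TP=504, FP=31+103+106=240 → 504/744 = 0.6774
  ADJ: TP=469, FP=13+95+103=211 → 469/680 = 0.6897
  NOUN: TP=172, FP=16+39+93=148 → 172/320 = 0.5375
  ADV: TP=280, FP=17+37+94=148 → 280/428 = 0.6542
Weighted-precision = Σ (supportᵢ/N)·precisionᵢ with N=2172: (550/2172)·0.6774 + (576/2172)·0.6897 + (464/2172)·0.5375 + (582/2172)·0.6542 = 0.645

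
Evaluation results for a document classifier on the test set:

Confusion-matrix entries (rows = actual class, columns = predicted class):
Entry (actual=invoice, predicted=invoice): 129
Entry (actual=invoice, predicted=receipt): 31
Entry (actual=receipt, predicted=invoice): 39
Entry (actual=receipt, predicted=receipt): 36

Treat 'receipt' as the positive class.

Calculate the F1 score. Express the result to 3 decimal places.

0.507

Precision = TP/(TP+FP) = 36/67 = 0.5373
Recall = TP/(TP+FN) = 36/75 = 0.4800
F1 = 2·TP/(2·TP+FP+FN) = 72/142 = 0.507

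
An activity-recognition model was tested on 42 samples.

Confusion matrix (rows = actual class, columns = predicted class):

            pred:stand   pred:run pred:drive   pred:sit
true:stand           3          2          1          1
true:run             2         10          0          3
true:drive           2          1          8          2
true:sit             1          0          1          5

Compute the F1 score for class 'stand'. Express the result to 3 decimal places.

0.400

F1 score = 2·TP/(2·TP+FP+FN).
stand: TP=3, FP=2+2+1=5, FN=2+1+1=4 → 6/15 = 0.4000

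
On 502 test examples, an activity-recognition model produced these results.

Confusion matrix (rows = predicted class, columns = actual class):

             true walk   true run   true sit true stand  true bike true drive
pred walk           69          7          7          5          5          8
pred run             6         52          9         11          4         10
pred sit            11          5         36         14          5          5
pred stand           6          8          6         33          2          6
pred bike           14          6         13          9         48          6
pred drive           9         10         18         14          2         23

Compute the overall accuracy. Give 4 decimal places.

0.5199

Accuracy = trace / total = (69+52+36+33+48+23=261) / 502 = 261/502 = 0.5199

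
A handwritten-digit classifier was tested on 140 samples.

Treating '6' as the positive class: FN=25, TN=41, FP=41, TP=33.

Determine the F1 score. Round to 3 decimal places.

0.500

Precision = TP/(TP+FP) = 33/74 = 0.4459
Recall = TP/(TP+FN) = 33/58 = 0.5690
F1 = 2·TP/(2·TP+FP+FN) = 66/132 = 0.500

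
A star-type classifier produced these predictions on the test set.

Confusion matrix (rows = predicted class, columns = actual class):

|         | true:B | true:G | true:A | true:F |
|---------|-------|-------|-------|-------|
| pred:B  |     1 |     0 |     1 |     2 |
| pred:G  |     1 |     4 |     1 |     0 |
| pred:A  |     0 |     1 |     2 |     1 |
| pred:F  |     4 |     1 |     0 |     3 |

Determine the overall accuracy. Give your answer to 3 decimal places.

0.455

Accuracy = trace / total = (1+4+2+3=10) / 22 = 10/22 = 0.455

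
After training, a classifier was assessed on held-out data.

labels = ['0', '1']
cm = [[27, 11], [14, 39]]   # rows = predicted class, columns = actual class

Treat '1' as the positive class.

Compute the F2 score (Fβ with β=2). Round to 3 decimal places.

Fβ = (1+β²)·TP / ((1+β²)·TP + β²·FN + FP), with β²=4
= 5·39 / (5·39 + 4·11 + 14) = 0.771

0.771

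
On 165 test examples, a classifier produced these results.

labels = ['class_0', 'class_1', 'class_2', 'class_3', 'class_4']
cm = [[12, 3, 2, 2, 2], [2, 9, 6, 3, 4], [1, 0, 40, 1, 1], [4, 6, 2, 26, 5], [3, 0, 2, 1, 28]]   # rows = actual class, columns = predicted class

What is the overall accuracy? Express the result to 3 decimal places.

0.697

Accuracy = trace / total = (12+9+40+26+28=115) / 165 = 115/165 = 0.697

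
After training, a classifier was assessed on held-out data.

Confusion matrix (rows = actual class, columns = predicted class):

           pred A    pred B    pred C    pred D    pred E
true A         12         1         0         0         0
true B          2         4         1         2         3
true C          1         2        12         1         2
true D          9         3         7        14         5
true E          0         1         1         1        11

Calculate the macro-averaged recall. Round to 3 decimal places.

0.615

Per-class recall (TP/(TP+FN)):
  A: TP=12, FN=1+0+0+0=1 → 12/13 = 0.9231
  B: TP=4, FN=2+1+2+3=8 → 4/12 = 0.3333
  C: TP=12, FN=1+2+1+2=6 → 12/18 = 0.6667
  D: TP=14, FN=9+3+7+5=24 → 14/38 = 0.3684
  E: TP=11, FN=0+1+1+1=3 → 11/14 = 0.7857
Macro-recall = mean = (0.9231 + 0.3333 + 0.6667 + 0.3684 + 0.7857) / 5 = 0.615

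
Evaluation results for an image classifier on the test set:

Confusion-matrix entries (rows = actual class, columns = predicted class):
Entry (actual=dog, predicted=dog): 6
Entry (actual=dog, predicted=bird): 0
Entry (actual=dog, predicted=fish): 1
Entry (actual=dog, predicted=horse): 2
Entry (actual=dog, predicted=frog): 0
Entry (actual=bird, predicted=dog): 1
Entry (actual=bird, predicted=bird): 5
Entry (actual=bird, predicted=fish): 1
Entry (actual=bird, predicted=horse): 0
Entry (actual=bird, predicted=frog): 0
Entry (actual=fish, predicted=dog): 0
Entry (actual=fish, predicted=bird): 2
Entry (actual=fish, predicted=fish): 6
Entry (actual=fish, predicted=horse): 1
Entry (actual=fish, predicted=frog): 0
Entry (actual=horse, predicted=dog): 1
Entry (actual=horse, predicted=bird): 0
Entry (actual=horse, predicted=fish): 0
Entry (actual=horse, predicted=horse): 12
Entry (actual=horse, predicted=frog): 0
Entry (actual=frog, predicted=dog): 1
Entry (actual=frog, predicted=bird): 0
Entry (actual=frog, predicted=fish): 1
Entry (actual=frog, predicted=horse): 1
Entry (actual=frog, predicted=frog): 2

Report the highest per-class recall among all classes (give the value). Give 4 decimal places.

Per-class recall (TP/(TP+FN)):
  dog: TP=6, FN=0+1+2+0=3 → 6/9 = 0.66667
  bird: TP=5, FN=1+1+0+0=2 → 5/7 = 0.71429
  fish: TP=6, FN=0+2+1+0=3 → 6/9 = 0.66667
  horse: TP=12, FN=1+0+0+0=1 → 12/13 = 0.92308
  frog: TP=2, FN=1+0+1+1=3 → 2/5 = 0.40000
Highest is class 'horse' with recall = 0.9231.

0.9231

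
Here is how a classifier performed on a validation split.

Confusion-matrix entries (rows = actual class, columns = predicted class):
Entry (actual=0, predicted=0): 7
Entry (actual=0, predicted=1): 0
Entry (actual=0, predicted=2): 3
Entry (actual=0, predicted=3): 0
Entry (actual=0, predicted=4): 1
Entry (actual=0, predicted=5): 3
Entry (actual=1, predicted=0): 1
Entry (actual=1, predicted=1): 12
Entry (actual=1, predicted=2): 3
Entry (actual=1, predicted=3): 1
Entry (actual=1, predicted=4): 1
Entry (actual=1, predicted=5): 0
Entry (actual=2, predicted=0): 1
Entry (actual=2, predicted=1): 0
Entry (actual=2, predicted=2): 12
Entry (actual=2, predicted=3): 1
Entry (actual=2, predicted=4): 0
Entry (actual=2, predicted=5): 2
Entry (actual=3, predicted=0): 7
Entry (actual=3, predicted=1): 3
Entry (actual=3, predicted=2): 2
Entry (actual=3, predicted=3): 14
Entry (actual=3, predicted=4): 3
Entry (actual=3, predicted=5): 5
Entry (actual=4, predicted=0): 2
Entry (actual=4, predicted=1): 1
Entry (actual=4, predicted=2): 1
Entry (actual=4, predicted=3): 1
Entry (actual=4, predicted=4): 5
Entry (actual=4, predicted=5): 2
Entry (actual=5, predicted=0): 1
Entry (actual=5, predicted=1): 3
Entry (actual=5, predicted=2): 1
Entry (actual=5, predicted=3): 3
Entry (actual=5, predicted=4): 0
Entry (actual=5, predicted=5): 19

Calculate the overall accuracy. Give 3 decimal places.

Accuracy = trace / total = (7+12+12+14+5+19=69) / 121 = 69/121 = 0.570

0.570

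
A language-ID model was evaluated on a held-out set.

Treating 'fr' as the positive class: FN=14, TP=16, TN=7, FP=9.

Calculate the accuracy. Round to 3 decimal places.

Accuracy = (TP+TN)/N = (16+7)/46 = 0.500

0.500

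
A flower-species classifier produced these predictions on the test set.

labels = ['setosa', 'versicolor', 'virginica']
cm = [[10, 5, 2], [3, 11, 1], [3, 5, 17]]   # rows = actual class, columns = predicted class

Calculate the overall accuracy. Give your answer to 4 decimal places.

0.6667

Accuracy = trace / total = (10+11+17=38) / 57 = 38/57 = 0.6667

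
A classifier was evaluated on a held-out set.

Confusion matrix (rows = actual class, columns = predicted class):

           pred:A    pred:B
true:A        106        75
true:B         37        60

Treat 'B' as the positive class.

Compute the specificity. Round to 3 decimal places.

Specificity = TN/(TN+FP) = 106/(106+75) = 0.586

0.586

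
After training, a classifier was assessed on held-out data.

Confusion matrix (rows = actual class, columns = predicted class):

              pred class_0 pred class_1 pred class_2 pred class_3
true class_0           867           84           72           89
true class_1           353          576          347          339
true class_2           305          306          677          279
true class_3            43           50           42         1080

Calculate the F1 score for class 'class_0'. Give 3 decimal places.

0.647

F1 score = 2·TP/(2·TP+FP+FN).
class_0: TP=867, FP=353+305+43=701, FN=84+72+89=245 → 1734/2680 = 0.6470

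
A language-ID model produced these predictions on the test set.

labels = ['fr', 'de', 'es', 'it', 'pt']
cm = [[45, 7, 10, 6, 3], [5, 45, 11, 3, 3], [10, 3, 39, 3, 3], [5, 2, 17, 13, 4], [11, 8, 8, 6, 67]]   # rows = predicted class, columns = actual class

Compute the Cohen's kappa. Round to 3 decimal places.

0.519

Observed agreement pₒ = trace/N = 209/337 = 0.6202
Expected agreement pₑ = Σ (rowᵢ·colᵢ)/N² = (76·71 + 65·67 + 85·58 + 31·41 + 80·100)/337² = 0.2109
κ = (pₒ − pₑ)/(1 − pₑ) = (0.6202 − 0.2109)/(1 − 0.2109) = 0.519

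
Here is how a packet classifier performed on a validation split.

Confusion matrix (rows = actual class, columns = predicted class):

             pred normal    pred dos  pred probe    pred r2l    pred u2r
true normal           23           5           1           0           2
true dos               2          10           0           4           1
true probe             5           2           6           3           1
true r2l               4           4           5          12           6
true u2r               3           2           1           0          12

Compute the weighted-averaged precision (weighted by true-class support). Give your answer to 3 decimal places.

0.561

Per-class precision (TP/(TP+FP)):
  normal: TP=23, FP=2+5+4+3=14 → 23/37 = 0.6216
  dos: TP=10, FP=5+2+4+2=13 → 10/23 = 0.4348
  probe: TP=6, FP=1+0+5+1=7 → 6/13 = 0.4615
  r2l: TP=12, FP=0+4+3+0=7 → 12/19 = 0.6316
  u2r: TP=12, FP=2+1+1+6=10 → 12/22 = 0.5455
Weighted-precision = Σ (supportᵢ/N)·precisionᵢ with N=114: (31/114)·0.6216 + (17/114)·0.4348 + (17/114)·0.4615 + (31/114)·0.6316 + (18/114)·0.5455 = 0.561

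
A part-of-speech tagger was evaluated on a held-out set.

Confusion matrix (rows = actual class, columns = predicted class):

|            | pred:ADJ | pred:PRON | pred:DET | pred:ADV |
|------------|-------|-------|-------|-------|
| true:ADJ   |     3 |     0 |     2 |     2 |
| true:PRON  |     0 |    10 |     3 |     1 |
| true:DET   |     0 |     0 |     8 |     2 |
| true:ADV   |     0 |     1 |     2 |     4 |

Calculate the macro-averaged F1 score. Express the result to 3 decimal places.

Per-class F1 score (2·TP/(2·TP+FP+FN)):
  ADJ: TP=3, FP=0+0+0=0, FN=0+2+2=4 → 6/10 = 0.6000
  PRON: TP=10, FP=0+0+1=1, FN=0+3+1=4 → 20/25 = 0.8000
  DET: TP=8, FP=2+3+2=7, FN=0+0+2=2 → 16/25 = 0.6400
  ADV: TP=4, FP=2+1+2=5, FN=0+1+2=3 → 8/16 = 0.5000
Macro-F1 score = mean = (0.6000 + 0.8000 + 0.6400 + 0.5000) / 4 = 0.635

0.635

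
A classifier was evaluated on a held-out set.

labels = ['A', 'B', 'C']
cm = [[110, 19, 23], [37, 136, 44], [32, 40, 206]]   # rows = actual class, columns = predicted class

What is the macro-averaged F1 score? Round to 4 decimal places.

0.6909

Per-class F1 score (2·TP/(2·TP+FP+FN)):
  A: TP=110, FP=37+32=69, FN=19+23=42 → 220/331 = 0.66465
  B: TP=136, FP=19+40=59, FN=37+44=81 → 272/412 = 0.66019
  C: TP=206, FP=23+44=67, FN=32+40=72 → 412/551 = 0.74773
Macro-F1 score = mean = (0.66465 + 0.66019 + 0.74773) / 3 = 0.6909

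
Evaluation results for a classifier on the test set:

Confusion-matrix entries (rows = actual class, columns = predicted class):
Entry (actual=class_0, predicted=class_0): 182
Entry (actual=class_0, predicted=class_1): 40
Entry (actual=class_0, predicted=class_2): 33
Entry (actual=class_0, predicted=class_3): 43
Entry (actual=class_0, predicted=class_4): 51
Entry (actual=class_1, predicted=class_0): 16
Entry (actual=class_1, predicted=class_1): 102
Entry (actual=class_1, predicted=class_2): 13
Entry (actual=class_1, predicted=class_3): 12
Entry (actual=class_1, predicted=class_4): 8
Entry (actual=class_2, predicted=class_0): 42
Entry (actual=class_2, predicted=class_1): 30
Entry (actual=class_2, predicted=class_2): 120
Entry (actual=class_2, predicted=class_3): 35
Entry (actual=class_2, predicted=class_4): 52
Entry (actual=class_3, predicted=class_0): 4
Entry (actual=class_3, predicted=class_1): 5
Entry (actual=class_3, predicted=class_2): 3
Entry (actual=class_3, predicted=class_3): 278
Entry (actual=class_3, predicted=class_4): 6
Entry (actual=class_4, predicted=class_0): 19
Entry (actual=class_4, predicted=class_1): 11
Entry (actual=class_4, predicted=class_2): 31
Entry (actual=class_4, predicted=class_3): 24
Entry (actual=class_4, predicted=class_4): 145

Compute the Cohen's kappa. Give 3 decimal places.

0.538

Observed agreement pₒ = trace/N = 827/1305 = 0.6337
Expected agreement pₑ = Σ (rowᵢ·colᵢ)/N² = (349·263 + 151·188 + 279·200 + 296·392 + 230·262)/1305² = 0.2068
κ = (pₒ − pₑ)/(1 − pₑ) = (0.6337 − 0.2068)/(1 − 0.2068) = 0.538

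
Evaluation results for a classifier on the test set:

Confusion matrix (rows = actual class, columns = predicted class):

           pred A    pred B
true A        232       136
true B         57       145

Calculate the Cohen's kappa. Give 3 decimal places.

0.320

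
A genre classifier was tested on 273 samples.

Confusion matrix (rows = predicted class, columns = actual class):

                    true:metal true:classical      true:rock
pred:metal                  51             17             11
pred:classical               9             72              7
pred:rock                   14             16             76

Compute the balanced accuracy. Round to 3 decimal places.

0.728

Balanced accuracy = mean of per-class recall.
  metal: recall = 51/74 = 0.6892
  classical: recall = 72/105 = 0.6857
  rock: recall = 76/94 = 0.8085
Mean = (0.6892 + 0.6857 + 0.8085) / 3 = 0.728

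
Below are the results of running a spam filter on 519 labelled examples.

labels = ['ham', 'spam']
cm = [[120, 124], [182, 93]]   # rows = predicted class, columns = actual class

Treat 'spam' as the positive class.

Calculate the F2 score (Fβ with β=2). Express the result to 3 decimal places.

0.407

Fβ = (1+β²)·TP / ((1+β²)·TP + β²·FN + FP), with β²=4
= 5·93 / (5·93 + 4·124 + 182) = 0.407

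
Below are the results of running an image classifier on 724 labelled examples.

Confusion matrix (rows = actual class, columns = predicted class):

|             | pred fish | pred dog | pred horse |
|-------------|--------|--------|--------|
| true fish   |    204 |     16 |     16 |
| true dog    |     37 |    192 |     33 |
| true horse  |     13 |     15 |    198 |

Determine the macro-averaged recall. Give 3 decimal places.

Per-class recall (TP/(TP+FN)):
  fish: TP=204, FN=16+16=32 → 204/236 = 0.8644
  dog: TP=192, FN=37+33=70 → 192/262 = 0.7328
  horse: TP=198, FN=13+15=28 → 198/226 = 0.8761
Macro-recall = mean = (0.8644 + 0.7328 + 0.8761) / 3 = 0.824

0.824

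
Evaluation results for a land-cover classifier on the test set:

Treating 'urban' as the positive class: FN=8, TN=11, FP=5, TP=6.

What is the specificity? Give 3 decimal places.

0.688

Specificity = TN/(TN+FP) = 11/(11+5) = 0.688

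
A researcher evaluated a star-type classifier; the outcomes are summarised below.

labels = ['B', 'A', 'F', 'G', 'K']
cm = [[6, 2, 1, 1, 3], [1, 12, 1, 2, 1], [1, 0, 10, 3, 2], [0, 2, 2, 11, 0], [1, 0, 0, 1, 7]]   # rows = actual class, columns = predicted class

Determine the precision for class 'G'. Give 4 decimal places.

Take TP from the diagonal, FP from the rest of the 'G' prediction marginal, FN from the rest of the 'G' actual marginal.
precision = TP/(TP+FP).
G: TP=11, FP=1+2+3+1=7 → 11/18 = 0.61111

0.6111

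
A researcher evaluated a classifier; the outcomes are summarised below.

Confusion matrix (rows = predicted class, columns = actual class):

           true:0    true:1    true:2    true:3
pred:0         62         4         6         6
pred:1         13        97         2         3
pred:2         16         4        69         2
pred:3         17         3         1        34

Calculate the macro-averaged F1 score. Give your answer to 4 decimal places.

0.7583

Per-class F1 score (2·TP/(2·TP+FP+FN)):
  0: TP=62, FP=4+6+6=16, FN=13+16+17=46 → 124/186 = 0.66667
  1: TP=97, FP=13+2+3=18, FN=4+4+3=11 → 194/223 = 0.86996
  2: TP=69, FP=16+4+2=22, FN=6+2+1=9 → 138/169 = 0.81657
  3: TP=34, FP=17+3+1=21, FN=6+3+2=11 → 68/100 = 0.68000
Macro-F1 score = mean = (0.66667 + 0.86996 + 0.81657 + 0.68000) / 4 = 0.7583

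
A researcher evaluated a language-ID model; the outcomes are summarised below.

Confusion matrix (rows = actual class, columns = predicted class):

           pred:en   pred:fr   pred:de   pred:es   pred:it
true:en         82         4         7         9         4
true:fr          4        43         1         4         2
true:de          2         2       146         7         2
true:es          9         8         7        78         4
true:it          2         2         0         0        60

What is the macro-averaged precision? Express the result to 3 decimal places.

0.819

Per-class precision (TP/(TP+FP)):
  en: TP=82, FP=4+2+9+2=17 → 82/99 = 0.8283
  fr: TP=43, FP=4+2+8+2=16 → 43/59 = 0.7288
  de: TP=146, FP=7+1+7+0=15 → 146/161 = 0.9068
  es: TP=78, FP=9+4+7+0=20 → 78/98 = 0.7959
  it: TP=60, FP=4+2+2+4=12 → 60/72 = 0.8333
Macro-precision = mean = (0.8283 + 0.7288 + 0.9068 + 0.7959 + 0.8333) / 5 = 0.819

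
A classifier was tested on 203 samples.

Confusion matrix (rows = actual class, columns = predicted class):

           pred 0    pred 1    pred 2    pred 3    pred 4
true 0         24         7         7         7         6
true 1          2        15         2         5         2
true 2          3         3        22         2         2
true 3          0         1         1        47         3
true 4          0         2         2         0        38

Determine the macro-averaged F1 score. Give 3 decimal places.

Per-class F1 score (2·TP/(2·TP+FP+FN)):
  0: TP=24, FP=2+3+0+0=5, FN=7+7+7+6=27 → 48/80 = 0.6000
  1: TP=15, FP=7+3+1+2=13, FN=2+2+5+2=11 → 30/54 = 0.5556
  2: TP=22, FP=7+2+1+2=12, FN=3+3+2+2=10 → 44/66 = 0.6667
  3: TP=47, FP=7+5+2+0=14, FN=0+1+1+3=5 → 94/113 = 0.8319
  4: TP=38, FP=6+2+2+3=13, FN=0+2+2+0=4 → 76/93 = 0.8172
Macro-F1 score = mean = (0.6000 + 0.5556 + 0.6667 + 0.8319 + 0.8172) / 5 = 0.694

0.694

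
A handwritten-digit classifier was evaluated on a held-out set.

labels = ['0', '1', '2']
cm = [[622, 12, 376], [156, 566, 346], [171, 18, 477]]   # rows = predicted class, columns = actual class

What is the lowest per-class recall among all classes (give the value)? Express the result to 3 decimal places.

0.398

Per-class recall (TP/(TP+FN)):
  0: TP=622, FN=156+171=327 → 622/949 = 0.6554
  1: TP=566, FN=12+18=30 → 566/596 = 0.9497
  2: TP=477, FN=376+346=722 → 477/1199 = 0.3978
Lowest is class '2' with recall = 0.398.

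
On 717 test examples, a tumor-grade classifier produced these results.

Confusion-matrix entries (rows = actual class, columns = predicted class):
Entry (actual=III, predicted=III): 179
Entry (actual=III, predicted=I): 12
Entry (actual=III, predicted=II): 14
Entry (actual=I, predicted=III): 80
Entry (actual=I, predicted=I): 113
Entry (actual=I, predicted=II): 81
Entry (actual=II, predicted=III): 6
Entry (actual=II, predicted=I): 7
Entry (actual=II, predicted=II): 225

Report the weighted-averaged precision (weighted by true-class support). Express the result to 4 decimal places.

0.7537

Per-class precision (TP/(TP+FP)):
  III: TP=179, FP=80+6=86 → 179/265 = 0.67547
  I: TP=113, FP=12+7=19 → 113/132 = 0.85606
  II: TP=225, FP=14+81=95 → 225/320 = 0.70313
Weighted-precision = Σ (supportᵢ/N)·precisionᵢ with N=717: (205/717)·0.67547 + (274/717)·0.85606 + (238/717)·0.70313 = 0.7537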